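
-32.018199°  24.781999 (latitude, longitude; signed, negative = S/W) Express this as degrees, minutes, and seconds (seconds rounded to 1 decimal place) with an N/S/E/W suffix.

32°01′5.5″ S, 24°46′55.2″ E

Latitude is negative → S; |value| = 32.018199
Latitude: 0.018199 × 60 = 1.09194′ → 1′, remainder × 60 = 5.516″
Longitude: whole degrees 24; 46.91994′ → 46′ and 55.196″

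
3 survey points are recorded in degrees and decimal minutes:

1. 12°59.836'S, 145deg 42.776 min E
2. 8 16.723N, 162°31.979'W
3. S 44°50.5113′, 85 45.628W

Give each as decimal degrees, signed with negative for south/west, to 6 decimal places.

1. -12.997267, 145.712933
2. 8.278717, -162.532983
3. -44.841855, -85.760467

Point 1:
  φ: 59.836′ = 0.997267°; total 12.9972667
  S → negative
  λ: 145 + 42.776/60 = 145.7129333
  E ⇒ keep positive
Point 2:
  Latitude: 8 + 16.723/60 = 8.2787167
  N → positive
  λ: 31.979′ = 0.532983°; total 162.5329833
  hemisphere W, so the sign is −
Point 3:
  Lat: 50.5113′ = 0.841855°; total 44.8418550
  S ⇒ negate
  λ: 45.628′ = 0.760467°; total 85.7604667
  hemisphere W, so the sign is −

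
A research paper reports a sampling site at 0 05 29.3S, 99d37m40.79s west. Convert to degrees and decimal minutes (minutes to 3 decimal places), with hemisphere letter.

0° 5.488′ S, 99° 37.680′ W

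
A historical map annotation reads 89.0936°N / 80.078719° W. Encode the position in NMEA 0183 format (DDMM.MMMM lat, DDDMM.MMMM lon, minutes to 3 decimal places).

8905.616,N / 08004.723,W

Lat: 89° + 0.093600 × 60 = 89° 5.61600′
Longitude: minutes = (80.078719 − 80) × 60 = 4.72314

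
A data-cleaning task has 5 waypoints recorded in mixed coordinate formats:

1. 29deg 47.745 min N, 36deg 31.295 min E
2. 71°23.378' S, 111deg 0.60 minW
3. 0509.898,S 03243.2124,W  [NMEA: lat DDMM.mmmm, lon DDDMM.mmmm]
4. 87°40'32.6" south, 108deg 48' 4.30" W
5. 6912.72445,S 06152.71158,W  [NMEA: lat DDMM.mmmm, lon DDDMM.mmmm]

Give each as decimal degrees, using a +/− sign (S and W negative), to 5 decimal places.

Point 1:
  Lat: 47.745′ = 0.795750°; total 29.795750
  N → positive
  Longitude: 31.295′ = 0.521583°; total 36.521583
  E → positive
Point 2:
  Latitude: 71 + 23.378/60 = 71.389633
  S ⇒ negate
  λ: 111 + 0.6/60 = 111.010000
  hemisphere W, so the sign is −
Point 3:
  φ: split at 2 digits → 05° and 9.898′; 5 + 9.898/60 = 5.164967
  S → negative
  Lon: split at 3 digits → 032° and 43.2124′; 32 + 43.2124/60 = 32.720207
  hemisphere W, so the sign is −
Point 4:
  φ: 87 + 40/60 + 32.6/3600 = 87.675722
  hemisphere S, so the sign is −
  λ: 108° + 48/60 + 4.3/3600 = 108 + 0.800000 + 0.001194 = 108.801194
  W → negative
Point 5:
  φ: split at 2 digits → 69° and 12.72445′; 69 + 12.72445/60 = 69.212074
  S → negative
  λ: split at 3 digits → 061° and 52.71158′; 61 + 52.71158/60 = 61.878526
  hemisphere W, so the sign is −

1. 29.79575, 36.52158
2. -71.38963, -111.01000
3. -5.16497, -32.72021
4. -87.67572, -108.80119
5. -69.21207, -61.87853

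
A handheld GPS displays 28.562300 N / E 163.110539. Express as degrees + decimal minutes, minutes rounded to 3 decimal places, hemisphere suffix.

Lat: fractional part 0.562300 → 33.73800 minutes
Longitude: 163° + 0.110539 × 60 = 163° 6.63234′

28° 33.738′ N, 163° 6.632′ E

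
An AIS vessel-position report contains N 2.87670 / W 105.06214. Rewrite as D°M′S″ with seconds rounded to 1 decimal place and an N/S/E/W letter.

2°52′36.1″ N, 105°03′43.7″ W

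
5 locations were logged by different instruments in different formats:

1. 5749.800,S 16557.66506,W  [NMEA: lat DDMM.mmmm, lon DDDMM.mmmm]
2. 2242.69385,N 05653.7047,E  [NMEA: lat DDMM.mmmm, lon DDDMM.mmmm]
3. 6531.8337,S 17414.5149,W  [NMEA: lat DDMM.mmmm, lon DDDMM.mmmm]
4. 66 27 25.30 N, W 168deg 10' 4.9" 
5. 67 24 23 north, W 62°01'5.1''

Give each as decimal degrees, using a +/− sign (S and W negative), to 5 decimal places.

1. -57.83000, -165.96108
2. 22.71156, 56.89508
3. -65.53056, -174.24192
4. 66.45703, -168.16803
5. 67.40639, -62.01808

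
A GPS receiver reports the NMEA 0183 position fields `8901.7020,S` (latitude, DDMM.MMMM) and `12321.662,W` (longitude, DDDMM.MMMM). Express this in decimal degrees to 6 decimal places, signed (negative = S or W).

-89.028367, -123.361033

Lat: split at 2 digits → 89° and 1.702′; 89 + 1.702/60 = 89.0283667
hemisphere S, so the sign is −
Longitude: split at 3 digits → 123° and 21.662′; 123 + 21.662/60 = 123.3610333
W ⇒ negate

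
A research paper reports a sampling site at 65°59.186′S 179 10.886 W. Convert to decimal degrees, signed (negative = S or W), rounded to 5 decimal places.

φ: 59.186′ = 0.986433°; total 65.986433
S ⇒ negate
λ: 10.886′ = 0.181433°; total 179.181433
hemisphere W, so the sign is −

-65.98643, -179.18143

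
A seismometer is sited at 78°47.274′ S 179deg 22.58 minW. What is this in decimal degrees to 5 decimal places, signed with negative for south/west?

φ: 47.274′ = 0.787900°; total 78.787900
S ⇒ negate
λ: 179 + 22.58/60 = 179.376333
W → negative

-78.78790, -179.37633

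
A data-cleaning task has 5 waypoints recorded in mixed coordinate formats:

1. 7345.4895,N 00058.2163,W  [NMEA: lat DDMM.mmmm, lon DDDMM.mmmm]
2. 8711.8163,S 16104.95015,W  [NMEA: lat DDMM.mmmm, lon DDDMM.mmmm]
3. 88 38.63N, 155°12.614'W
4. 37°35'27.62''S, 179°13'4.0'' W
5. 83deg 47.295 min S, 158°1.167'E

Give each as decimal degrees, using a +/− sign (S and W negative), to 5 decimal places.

Point 1:
  φ: degrees = first 2 digits = 73, minutes = 45.4895; 73 + 45.4895/60 = 73.758158
  N → positive
  Longitude: split at 3 digits → 000° and 58.2163′; 0 + 58.2163/60 = 0.970272
  hemisphere W, so the sign is −
Point 2:
  Lat: split at 2 digits → 87° and 11.8163′; 87 + 11.8163/60 = 87.196938
  hemisphere S, so the sign is −
  λ: split at 3 digits → 161° and 4.95015′; 161 + 4.95015/60 = 161.082503
  hemisphere W, so the sign is −
Point 3:
  Lat: 38.63′ = 0.643833°; total 88.643833
  N → positive
  λ: 12.614′ = 0.210233°; total 155.210233
  W ⇒ negate
Point 4:
  Lat: 35′ + 27.62″ = 35.46033′; 37 + 35.46033/60 = 37.591006
  hemisphere S, so the sign is −
  Longitude: 179° + 13/60 + 4/3600 = 179 + 0.216667 + 0.001111 = 179.217778
  hemisphere W, so the sign is −
Point 5:
  Latitude: 83 + 47.295/60 = 83.788250
  S ⇒ negate
  λ: 158 + 1.167/60 = 158.019450
  E ⇒ keep positive

1. 73.75816, -0.97027
2. -87.19694, -161.08250
3. 88.64383, -155.21023
4. -37.59101, -179.21778
5. -83.78825, 158.01945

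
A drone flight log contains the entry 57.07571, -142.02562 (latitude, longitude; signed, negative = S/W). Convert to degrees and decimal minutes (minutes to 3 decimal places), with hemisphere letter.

57° 4.543′ N, 142° 1.537′ W

φ: minutes = (57.075710 − 57) × 60 = 4.54260
Longitude is negative → W; |value| = 142.025620
Lon: minutes = (142.025620 − 142) × 60 = 1.53720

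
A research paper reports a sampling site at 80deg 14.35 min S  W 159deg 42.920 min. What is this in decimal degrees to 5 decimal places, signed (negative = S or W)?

-80.23917, -159.71533

φ: 14.35′ = 0.239167°; total 80.239167
hemisphere S, so the sign is −
Lon: 42.92′ = 0.715333°; total 159.715333
W → negative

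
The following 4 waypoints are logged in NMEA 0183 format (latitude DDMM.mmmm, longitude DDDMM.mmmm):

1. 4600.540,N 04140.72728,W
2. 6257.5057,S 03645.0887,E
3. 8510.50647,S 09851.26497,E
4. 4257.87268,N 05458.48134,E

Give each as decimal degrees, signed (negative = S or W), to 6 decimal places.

1. 46.009000, -41.678788
2. -62.958428, 36.751478
3. -85.175108, 98.854416
4. 42.964545, 54.974689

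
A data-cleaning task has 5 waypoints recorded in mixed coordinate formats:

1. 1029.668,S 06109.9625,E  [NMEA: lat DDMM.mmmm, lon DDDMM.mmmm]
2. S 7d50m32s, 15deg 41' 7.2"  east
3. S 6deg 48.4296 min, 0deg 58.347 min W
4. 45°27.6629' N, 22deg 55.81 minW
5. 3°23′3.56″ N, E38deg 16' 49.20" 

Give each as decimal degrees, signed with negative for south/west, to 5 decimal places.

1. -10.49447, 61.16604
2. -7.84222, 15.68533
3. -6.80716, -0.97245
4. 45.46105, -22.93017
5. 3.38432, 38.28033

Point 1:
  Latitude: degrees = first 2 digits = 10, minutes = 29.668; 10 + 29.668/60 = 10.494467
  hemisphere S, so the sign is −
  λ: degrees = first 3 digits = 61, minutes = 9.9625; 61 + 9.9625/60 = 61.166042
  E → positive
Point 2:
  Lat: 50′ + 32″ = 50.53333′; 7 + 50.53333/60 = 7.842222
  S → negative
  Lon: 15 + 41/60 + 7.2/3600 = 15.685333
  E → positive
Point 3:
  Latitude: 6 + 48.4296/60 = 6.807160
  hemisphere S, so the sign is −
  Longitude: 0 + 58.347/60 = 0.972450
  W ⇒ negate
Point 4:
  Lat: 45 + 27.6629/60 = 45.461048
  N → positive
  Longitude: 22 + 55.81/60 = 22.930167
  W → negative
Point 5:
  φ: 3 + 23/60 + 3.56/3600 = 3.384322
  N → positive
  Longitude: 38° + 16/60 + 49.2/3600 = 38 + 0.266667 + 0.013667 = 38.280333
  E → positive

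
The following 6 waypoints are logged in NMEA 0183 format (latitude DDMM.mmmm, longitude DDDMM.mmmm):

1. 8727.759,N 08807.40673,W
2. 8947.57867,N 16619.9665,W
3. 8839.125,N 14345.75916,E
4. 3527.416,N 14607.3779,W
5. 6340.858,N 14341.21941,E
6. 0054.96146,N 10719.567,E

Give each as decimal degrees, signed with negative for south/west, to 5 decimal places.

1. 87.46265, -88.12345
2. 89.79298, -166.33278
3. 88.65208, 143.76265
4. 35.45693, -146.12297
5. 63.68097, 143.68699
6. 0.91602, 107.32612

Point 1:
  Lat: degrees = first 2 digits = 87, minutes = 27.759; 87 + 27.759/60 = 87.462650
  N → positive
  λ: split at 3 digits → 088° and 7.40673′; 88 + 7.40673/60 = 88.123446
  W → negative
Point 2:
  Lat: degrees = first 2 digits = 89, minutes = 47.57867; 89 + 47.57867/60 = 89.792978
  N → positive
  Longitude: degrees = first 3 digits = 166, minutes = 19.9665; 166 + 19.9665/60 = 166.332775
  W → negative
Point 3:
  Latitude: split at 2 digits → 88° and 39.125′; 88 + 39.125/60 = 88.652083
  N ⇒ keep positive
  Longitude: split at 3 digits → 143° and 45.75916′; 143 + 45.75916/60 = 143.762653
  E → positive
Point 4:
  Latitude: split at 2 digits → 35° and 27.416′; 35 + 27.416/60 = 35.456933
  N ⇒ keep positive
  λ: degrees = first 3 digits = 146, minutes = 7.3779; 146 + 7.3779/60 = 146.122965
  hemisphere W, so the sign is −
Point 5:
  Lat: degrees = first 2 digits = 63, minutes = 40.858; 63 + 40.858/60 = 63.680967
  N → positive
  Longitude: degrees = first 3 digits = 143, minutes = 41.21941; 143 + 41.21941/60 = 143.686990
  E ⇒ keep positive
Point 6:
  φ: degrees = first 2 digits = 0, minutes = 54.96146; 0 + 54.96146/60 = 0.916024
  N ⇒ keep positive
  Longitude: split at 3 digits → 107° and 19.567′; 107 + 19.567/60 = 107.326117
  E → positive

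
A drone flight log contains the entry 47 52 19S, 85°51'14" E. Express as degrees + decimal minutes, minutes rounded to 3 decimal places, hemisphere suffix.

φ: seconds/60 = 0.31667; minutes = 52 + 0.31667 = 52.31667
λ: 51 + 14/60 = 51.23333′

47° 52.317′ S, 85° 51.233′ E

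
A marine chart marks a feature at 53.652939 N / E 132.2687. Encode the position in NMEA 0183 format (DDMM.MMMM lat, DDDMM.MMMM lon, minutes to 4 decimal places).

5339.1763,N / 13216.1220,E

Lat: 53° + 0.652939 × 60 = 53° 39.176340′
Lon: minutes = (132.268700 − 132) × 60 = 16.122000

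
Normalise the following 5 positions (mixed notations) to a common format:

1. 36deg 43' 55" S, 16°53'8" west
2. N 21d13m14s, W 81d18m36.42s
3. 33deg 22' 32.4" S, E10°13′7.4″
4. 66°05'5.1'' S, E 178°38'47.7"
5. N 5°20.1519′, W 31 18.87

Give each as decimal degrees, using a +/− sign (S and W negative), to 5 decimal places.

Point 1:
  Lat: 43′ + 55″ = 43.91667′; 36 + 43.91667/60 = 36.731944
  S → negative
  Lon: 16° + 53/60 + 8/3600 = 16 + 0.883333 + 0.002222 = 16.885556
  hemisphere W, so the sign is −
Point 2:
  φ: 21 + 13/60 + 14/3600 = 21.220556
  N ⇒ keep positive
  λ: 81° + 18/60 + 36.42/3600 = 81 + 0.300000 + 0.010117 = 81.310117
  hemisphere W, so the sign is −
Point 3:
  Latitude: 33° + 22/60 + 32.4/3600 = 33 + 0.366667 + 0.009000 = 33.375667
  S ⇒ negate
  λ: 10° + 13/60 + 7.4/3600 = 10 + 0.216667 + 0.002056 = 10.218722
  E → positive
Point 4:
  Latitude: 5′ + 5.1″ = 5.08500′; 66 + 5.08500/60 = 66.084750
  S → negative
  Lon: 38′ + 47.7″ = 38.79500′; 178 + 38.79500/60 = 178.646583
  E ⇒ keep positive
Point 5:
  Latitude: 20.1519′ = 0.335865°; total 5.335865
  N ⇒ keep positive
  Lon: 31 + 18.87/60 = 31.314500
  W → negative

1. -36.73194, -16.88556
2. 21.22056, -81.31012
3. -33.37567, 10.21872
4. -66.08475, 178.64658
5. 5.33587, -31.31450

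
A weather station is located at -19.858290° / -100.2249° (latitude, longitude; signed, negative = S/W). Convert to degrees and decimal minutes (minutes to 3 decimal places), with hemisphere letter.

Latitude is negative → S; |value| = 19.858290
Latitude: fractional part 0.858290 → 51.49740 minutes
Longitude is negative → W; |value| = 100.224900
Lon: 100° + 0.224900 × 60 = 100° 13.49400′

19° 51.497′ S, 100° 13.494′ W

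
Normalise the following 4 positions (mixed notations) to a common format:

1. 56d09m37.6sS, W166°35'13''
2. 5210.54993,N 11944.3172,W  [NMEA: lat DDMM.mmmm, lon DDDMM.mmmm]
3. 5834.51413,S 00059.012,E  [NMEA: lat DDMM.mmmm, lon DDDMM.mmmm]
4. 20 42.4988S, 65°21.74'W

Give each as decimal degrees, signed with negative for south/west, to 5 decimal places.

1. -56.16044, -166.58694
2. 52.17583, -119.73862
3. -58.57524, 0.98353
4. -20.70831, -65.36233

Point 1:
  φ: 56° + 9/60 + 37.6/3600 = 56 + 0.150000 + 0.010444 = 56.160444
  S → negative
  Lon: 166 + 35/60 + 13/3600 = 166.586944
  W → negative
Point 2:
  Lat: split at 2 digits → 52° and 10.54993′; 52 + 10.54993/60 = 52.175832
  N ⇒ keep positive
  Longitude: split at 3 digits → 119° and 44.3172′; 119 + 44.3172/60 = 119.738620
  W → negative
Point 3:
  Lat: split at 2 digits → 58° and 34.51413′; 58 + 34.51413/60 = 58.575236
  hemisphere S, so the sign is −
  Lon: split at 3 digits → 000° and 59.012′; 0 + 59.012/60 = 0.983533
  E ⇒ keep positive
Point 4:
  Lat: 42.4988′ = 0.708313°; total 20.708313
  hemisphere S, so the sign is −
  Longitude: 21.74′ = 0.362333°; total 65.362333
  W ⇒ negate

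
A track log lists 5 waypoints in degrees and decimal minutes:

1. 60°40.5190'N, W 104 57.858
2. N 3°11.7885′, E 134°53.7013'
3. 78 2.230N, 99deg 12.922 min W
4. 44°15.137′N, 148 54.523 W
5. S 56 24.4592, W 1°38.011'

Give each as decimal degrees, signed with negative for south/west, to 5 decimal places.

Point 1:
  φ: 60 + 40.519/60 = 60.675317
  N ⇒ keep positive
  λ: 57.858′ = 0.964300°; total 104.964300
  W → negative
Point 2:
  Latitude: 11.7885′ = 0.196475°; total 3.196475
  N → positive
  Lon: 53.7013′ = 0.895022°; total 134.895022
  E → positive
Point 3:
  Lat: 2.23′ = 0.037167°; total 78.037167
  N → positive
  Lon: 99 + 12.922/60 = 99.215367
  hemisphere W, so the sign is −
Point 4:
  Latitude: 15.137′ = 0.252283°; total 44.252283
  N ⇒ keep positive
  Longitude: 148 + 54.523/60 = 148.908717
  hemisphere W, so the sign is −
Point 5:
  Lat: 56 + 24.4592/60 = 56.407653
  S ⇒ negate
  Longitude: 38.011′ = 0.633517°; total 1.633517
  W ⇒ negate

1. 60.67532, -104.96430
2. 3.19648, 134.89502
3. 78.03717, -99.21537
4. 44.25228, -148.90872
5. -56.40765, -1.63352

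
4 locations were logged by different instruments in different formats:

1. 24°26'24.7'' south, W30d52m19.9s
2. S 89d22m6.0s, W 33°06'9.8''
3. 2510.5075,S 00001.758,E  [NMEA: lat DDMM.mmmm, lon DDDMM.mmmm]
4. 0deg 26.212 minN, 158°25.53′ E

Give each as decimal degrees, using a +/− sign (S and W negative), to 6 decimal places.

1. -24.440194, -30.872194
2. -89.368333, -33.102722
3. -25.175125, 0.029300
4. 0.436867, 158.425500

Point 1:
  φ: 24° + 26/60 + 24.7/3600 = 24 + 0.433333 + 0.006861 = 24.4401944
  S → negative
  λ: 30 + 52/60 + 19.9/3600 = 30.8721944
  W → negative
Point 2:
  φ: 22′ + 6″ = 22.10000′; 89 + 22.10000/60 = 89.3683333
  S ⇒ negate
  λ: 6′ + 9.8″ = 6.16333′; 33 + 6.16333/60 = 33.1027222
  W → negative
Point 3:
  Latitude: split at 2 digits → 25° and 10.5075′; 25 + 10.5075/60 = 25.1751250
  S ⇒ negate
  Lon: degrees = first 3 digits = 0, minutes = 1.758; 0 + 1.758/60 = 0.0293000
  E ⇒ keep positive
Point 4:
  φ: 0 + 26.212/60 = 0.4368667
  N ⇒ keep positive
  λ: 158 + 25.53/60 = 158.4255000
  E → positive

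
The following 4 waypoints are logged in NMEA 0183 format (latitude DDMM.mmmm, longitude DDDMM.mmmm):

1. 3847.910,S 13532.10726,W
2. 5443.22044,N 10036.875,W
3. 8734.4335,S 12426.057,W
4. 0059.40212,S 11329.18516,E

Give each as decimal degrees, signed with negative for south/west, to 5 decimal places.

1. -38.79850, -135.53512
2. 54.72034, -100.61458
3. -87.57389, -124.43428
4. -0.99004, 113.48642

Point 1:
  Lat: degrees = first 2 digits = 38, minutes = 47.91; 38 + 47.91/60 = 38.798500
  S → negative
  Lon: split at 3 digits → 135° and 32.10726′; 135 + 32.10726/60 = 135.535121
  hemisphere W, so the sign is −
Point 2:
  Lat: degrees = first 2 digits = 54, minutes = 43.22044; 54 + 43.22044/60 = 54.720341
  N → positive
  Longitude: split at 3 digits → 100° and 36.875′; 100 + 36.875/60 = 100.614583
  hemisphere W, so the sign is −
Point 3:
  Latitude: split at 2 digits → 87° and 34.4335′; 87 + 34.4335/60 = 87.573892
  S → negative
  λ: degrees = first 3 digits = 124, minutes = 26.057; 124 + 26.057/60 = 124.434283
  hemisphere W, so the sign is −
Point 4:
  Lat: degrees = first 2 digits = 0, minutes = 59.40212; 0 + 59.40212/60 = 0.990035
  hemisphere S, so the sign is −
  Lon: degrees = first 3 digits = 113, minutes = 29.18516; 113 + 29.18516/60 = 113.486419
  E → positive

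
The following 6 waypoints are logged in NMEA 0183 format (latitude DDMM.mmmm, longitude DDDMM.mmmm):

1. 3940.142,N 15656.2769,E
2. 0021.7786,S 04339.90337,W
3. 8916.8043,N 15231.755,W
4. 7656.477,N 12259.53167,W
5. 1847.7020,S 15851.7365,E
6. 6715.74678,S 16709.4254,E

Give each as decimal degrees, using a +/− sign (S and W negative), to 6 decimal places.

Point 1:
  Latitude: split at 2 digits → 39° and 40.142′; 39 + 40.142/60 = 39.6690333
  N ⇒ keep positive
  Longitude: split at 3 digits → 156° and 56.2769′; 156 + 56.2769/60 = 156.9379483
  E → positive
Point 2:
  Lat: degrees = first 2 digits = 0, minutes = 21.7786; 0 + 21.7786/60 = 0.3629767
  S → negative
  λ: degrees = first 3 digits = 43, minutes = 39.90337; 43 + 39.90337/60 = 43.6650562
  W → negative
Point 3:
  Lat: split at 2 digits → 89° and 16.8043′; 89 + 16.8043/60 = 89.2800717
  N → positive
  λ: degrees = first 3 digits = 152, minutes = 31.755; 152 + 31.755/60 = 152.5292500
  W → negative
Point 4:
  Latitude: split at 2 digits → 76° and 56.477′; 76 + 56.477/60 = 76.9412833
  N → positive
  Longitude: split at 3 digits → 122° and 59.53167′; 122 + 59.53167/60 = 122.9921945
  W → negative
Point 5:
  Latitude: degrees = first 2 digits = 18, minutes = 47.702; 18 + 47.702/60 = 18.7950333
  hemisphere S, so the sign is −
  Lon: split at 3 digits → 158° and 51.7365′; 158 + 51.7365/60 = 158.8622750
  E → positive
Point 6:
  Lat: split at 2 digits → 67° and 15.74678′; 67 + 15.74678/60 = 67.2624463
  S ⇒ negate
  λ: split at 3 digits → 167° and 9.4254′; 167 + 9.4254/60 = 167.1570900
  E → positive

1. 39.669033, 156.937948
2. -0.362977, -43.665056
3. 89.280072, -152.529250
4. 76.941283, -122.992195
5. -18.795033, 158.862275
6. -67.262446, 167.157090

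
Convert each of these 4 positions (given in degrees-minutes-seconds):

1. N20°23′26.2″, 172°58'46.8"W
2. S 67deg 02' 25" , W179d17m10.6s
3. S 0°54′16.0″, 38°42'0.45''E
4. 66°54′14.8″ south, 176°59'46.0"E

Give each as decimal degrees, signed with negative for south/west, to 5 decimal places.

1. 20.39061, -172.97967
2. -67.04028, -179.28628
3. -0.90444, 38.70013
4. -66.90411, 176.99611

Point 1:
  Latitude: 23′ + 26.2″ = 23.43667′; 20 + 23.43667/60 = 20.390611
  N ⇒ keep positive
  Longitude: 58′ + 46.8″ = 58.78000′; 172 + 58.78000/60 = 172.979667
  W → negative
Point 2:
  Latitude: 67 + 2/60 + 25/3600 = 67.040278
  S → negative
  λ: 17′ + 10.6″ = 17.17667′; 179 + 17.17667/60 = 179.286278
  W ⇒ negate
Point 3:
  Lat: 0 + 54/60 + 16/3600 = 0.904444
  S → negative
  Longitude: 38 + 42/60 + 0.45/3600 = 38.700125
  E ⇒ keep positive
Point 4:
  Latitude: 66° + 54/60 + 14.8/3600 = 66 + 0.900000 + 0.004111 = 66.904111
  S ⇒ negate
  λ: 59′ + 46″ = 59.76667′; 176 + 59.76667/60 = 176.996111
  E ⇒ keep positive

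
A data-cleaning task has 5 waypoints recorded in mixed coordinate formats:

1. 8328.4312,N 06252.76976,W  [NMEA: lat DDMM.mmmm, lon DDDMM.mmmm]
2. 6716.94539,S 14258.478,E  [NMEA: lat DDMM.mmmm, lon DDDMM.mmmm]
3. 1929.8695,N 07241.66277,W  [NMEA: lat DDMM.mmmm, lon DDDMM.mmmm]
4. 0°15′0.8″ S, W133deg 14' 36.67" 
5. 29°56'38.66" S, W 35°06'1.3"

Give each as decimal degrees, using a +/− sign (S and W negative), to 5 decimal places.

Point 1:
  φ: degrees = first 2 digits = 83, minutes = 28.4312; 83 + 28.4312/60 = 83.473853
  N → positive
  Lon: split at 3 digits → 062° and 52.76976′; 62 + 52.76976/60 = 62.879496
  hemisphere W, so the sign is −
Point 2:
  φ: split at 2 digits → 67° and 16.94539′; 67 + 16.94539/60 = 67.282423
  S ⇒ negate
  Longitude: degrees = first 3 digits = 142, minutes = 58.478; 142 + 58.478/60 = 142.974633
  E → positive
Point 3:
  Latitude: degrees = first 2 digits = 19, minutes = 29.8695; 19 + 29.8695/60 = 19.497825
  N ⇒ keep positive
  Longitude: degrees = first 3 digits = 72, minutes = 41.66277; 72 + 41.66277/60 = 72.694380
  hemisphere W, so the sign is −
Point 4:
  Lat: 0 + 15/60 + 0.8/3600 = 0.250222
  hemisphere S, so the sign is −
  Lon: 133° + 14/60 + 36.67/3600 = 133 + 0.233333 + 0.010186 = 133.243519
  hemisphere W, so the sign is −
Point 5:
  Latitude: 56′ + 38.66″ = 56.64433′; 29 + 56.64433/60 = 29.944072
  S → negative
  Longitude: 6′ + 1.3″ = 6.02167′; 35 + 6.02167/60 = 35.100361
  W ⇒ negate

1. 83.47385, -62.87950
2. -67.28242, 142.97463
3. 19.49783, -72.69438
4. -0.25022, -133.24352
5. -29.94407, -35.10036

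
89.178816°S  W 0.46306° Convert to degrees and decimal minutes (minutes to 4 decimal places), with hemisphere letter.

89° 10.7290′ S, 0° 27.7836′ W

Latitude: minutes = (89.178816 − 89) × 60 = 10.728960
Longitude: fractional part 0.463060 → 27.783600 minutes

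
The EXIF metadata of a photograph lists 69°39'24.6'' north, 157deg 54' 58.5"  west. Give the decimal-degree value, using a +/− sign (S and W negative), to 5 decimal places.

φ: 69° + 39/60 + 24.6/3600 = 69 + 0.650000 + 0.006833 = 69.656833
N → positive
Lon: 157° + 54/60 + 58.5/3600 = 157 + 0.900000 + 0.016250 = 157.916250
hemisphere W, so the sign is −

69.65683, -157.91625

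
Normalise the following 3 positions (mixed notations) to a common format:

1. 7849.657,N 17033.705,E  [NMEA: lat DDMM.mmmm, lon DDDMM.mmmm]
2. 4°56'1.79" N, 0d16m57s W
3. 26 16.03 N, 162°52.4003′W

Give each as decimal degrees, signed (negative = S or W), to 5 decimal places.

1. 78.82762, 170.56175
2. 4.93383, -0.28250
3. 26.26717, -162.87334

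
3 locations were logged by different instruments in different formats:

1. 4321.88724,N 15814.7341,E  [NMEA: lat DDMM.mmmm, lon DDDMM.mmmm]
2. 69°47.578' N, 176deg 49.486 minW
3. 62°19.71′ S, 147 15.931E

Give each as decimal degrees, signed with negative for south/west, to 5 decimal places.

1. 43.36479, 158.24557
2. 69.79297, -176.82477
3. -62.32850, 147.26552

Point 1:
  φ: split at 2 digits → 43° and 21.88724′; 43 + 21.88724/60 = 43.364787
  N ⇒ keep positive
  Lon: degrees = first 3 digits = 158, minutes = 14.7341; 158 + 14.7341/60 = 158.245568
  E → positive
Point 2:
  Latitude: 47.578′ = 0.792967°; total 69.792967
  N → positive
  λ: 49.486′ = 0.824767°; total 176.824767
  W → negative
Point 3:
  Lat: 62 + 19.71/60 = 62.328500
  S → negative
  λ: 15.931′ = 0.265517°; total 147.265517
  E ⇒ keep positive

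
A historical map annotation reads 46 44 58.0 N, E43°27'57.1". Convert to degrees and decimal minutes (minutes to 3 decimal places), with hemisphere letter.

46° 44.967′ N, 43° 27.952′ E

Lat: 44 + 58/60 = 44.96667′
Longitude: seconds/60 = 0.95167; minutes = 27 + 0.95167 = 27.95167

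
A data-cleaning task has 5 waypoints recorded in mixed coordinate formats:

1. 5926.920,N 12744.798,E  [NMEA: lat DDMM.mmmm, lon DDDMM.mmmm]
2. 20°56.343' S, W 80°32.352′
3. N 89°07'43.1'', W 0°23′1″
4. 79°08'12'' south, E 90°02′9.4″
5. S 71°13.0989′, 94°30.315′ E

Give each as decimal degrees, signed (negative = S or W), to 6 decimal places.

Point 1:
  φ: degrees = first 2 digits = 59, minutes = 26.92; 59 + 26.92/60 = 59.4486667
  N ⇒ keep positive
  Lon: split at 3 digits → 127° and 44.798′; 127 + 44.798/60 = 127.7466333
  E ⇒ keep positive
Point 2:
  φ: 20 + 56.343/60 = 20.9390500
  S → negative
  Lon: 80 + 32.352/60 = 80.5392000
  W ⇒ negate
Point 3:
  φ: 89° + 7/60 + 43.1/3600 = 89 + 0.116667 + 0.011972 = 89.1286389
  N → positive
  Longitude: 0° + 23/60 + 1/3600 = 0 + 0.383333 + 0.000278 = 0.3836111
  hemisphere W, so the sign is −
Point 4:
  φ: 79 + 8/60 + 12/3600 = 79.1366667
  S ⇒ negate
  Lon: 2′ + 9.4″ = 2.15667′; 90 + 2.15667/60 = 90.0359444
  E ⇒ keep positive
Point 5:
  Latitude: 13.0989′ = 0.218315°; total 71.2183150
  hemisphere S, so the sign is −
  Lon: 94 + 30.315/60 = 94.5052500
  E → positive

1. 59.448667, 127.746633
2. -20.939050, -80.539200
3. 89.128639, -0.383611
4. -79.136667, 90.035944
5. -71.218315, 94.505250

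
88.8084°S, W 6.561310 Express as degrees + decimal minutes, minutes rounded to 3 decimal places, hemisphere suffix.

Latitude: fractional part 0.808400 → 48.50400 minutes
Longitude: 6° + 0.561310 × 60 = 6° 33.67860′

88° 48.504′ S, 6° 33.679′ W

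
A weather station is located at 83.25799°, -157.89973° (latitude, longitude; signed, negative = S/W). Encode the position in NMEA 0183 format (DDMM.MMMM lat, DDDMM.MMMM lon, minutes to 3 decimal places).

Lat: minutes = (83.257990 − 83) × 60 = 15.47940
Longitude is negative → W; |value| = 157.899730
λ: 157° + 0.899730 × 60 = 157° 53.98380′

8315.479,N / 15753.984,W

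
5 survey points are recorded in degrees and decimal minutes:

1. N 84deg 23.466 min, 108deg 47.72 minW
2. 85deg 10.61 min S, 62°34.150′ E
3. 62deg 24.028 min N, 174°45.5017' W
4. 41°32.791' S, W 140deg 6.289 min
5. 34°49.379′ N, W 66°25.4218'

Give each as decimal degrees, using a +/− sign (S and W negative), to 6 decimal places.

1. 84.391100, -108.795333
2. -85.176833, 62.569167
3. 62.400467, -174.758362
4. -41.546517, -140.104817
5. 34.822983, -66.423697

Point 1:
  φ: 84 + 23.466/60 = 84.3911000
  N → positive
  Longitude: 108 + 47.72/60 = 108.7953333
  W ⇒ negate
Point 2:
  Lat: 85 + 10.61/60 = 85.1768333
  S → negative
  Longitude: 62 + 34.15/60 = 62.5691667
  E → positive
Point 3:
  Latitude: 62 + 24.028/60 = 62.4004667
  N → positive
  Lon: 174 + 45.5017/60 = 174.7583617
  hemisphere W, so the sign is −
Point 4:
  Latitude: 41 + 32.791/60 = 41.5465167
  S → negative
  Lon: 6.289′ = 0.104817°; total 140.1048167
  W ⇒ negate
Point 5:
  Lat: 34 + 49.379/60 = 34.8229833
  N → positive
  Longitude: 66 + 25.4218/60 = 66.4236967
  W ⇒ negate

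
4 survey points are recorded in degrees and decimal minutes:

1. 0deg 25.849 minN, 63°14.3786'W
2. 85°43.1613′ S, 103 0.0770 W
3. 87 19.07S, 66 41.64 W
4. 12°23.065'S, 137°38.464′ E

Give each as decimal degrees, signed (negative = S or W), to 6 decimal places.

1. 0.430817, -63.239643
2. -85.719355, -103.001283
3. -87.317833, -66.694000
4. -12.384417, 137.641067

Point 1:
  Lat: 25.849′ = 0.430817°; total 0.4308167
  N → positive
  Lon: 63 + 14.3786/60 = 63.2396433
  W → negative
Point 2:
  Lat: 85 + 43.1613/60 = 85.7193550
  S ⇒ negate
  Longitude: 103 + 0.077/60 = 103.0012833
  hemisphere W, so the sign is −
Point 3:
  Latitude: 87 + 19.07/60 = 87.3178333
  hemisphere S, so the sign is −
  λ: 66 + 41.64/60 = 66.6940000
  W ⇒ negate
Point 4:
  φ: 23.065′ = 0.384417°; total 12.3844167
  S → negative
  λ: 38.464′ = 0.641067°; total 137.6410667
  E → positive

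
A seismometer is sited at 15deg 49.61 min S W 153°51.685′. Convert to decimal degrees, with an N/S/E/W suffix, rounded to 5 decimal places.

15.82683° S, 153.86142° W

Latitude: 49.61′ = 0.826833°; total 15.826833
Lon: 153 + 51.685/60 = 153.861417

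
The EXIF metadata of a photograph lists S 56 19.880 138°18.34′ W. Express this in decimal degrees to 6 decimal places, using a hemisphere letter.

56.331333° S, 138.305667° W

Latitude: 56 + 19.88/60 = 56.3313333
Longitude: 18.34′ = 0.305667°; total 138.3056667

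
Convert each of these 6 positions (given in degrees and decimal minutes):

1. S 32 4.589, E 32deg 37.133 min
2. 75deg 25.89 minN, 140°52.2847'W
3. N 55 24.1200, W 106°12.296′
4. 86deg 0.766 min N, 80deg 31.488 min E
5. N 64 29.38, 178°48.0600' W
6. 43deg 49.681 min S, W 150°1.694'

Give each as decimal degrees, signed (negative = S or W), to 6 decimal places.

1. -32.076483, 32.618883
2. 75.431500, -140.871412
3. 55.402000, -106.204933
4. 86.012767, 80.524800
5. 64.489667, -178.801000
6. -43.828017, -150.028233

Point 1:
  φ: 4.589′ = 0.076483°; total 32.0764833
  S → negative
  Lon: 37.133′ = 0.618883°; total 32.6188833
  E → positive
Point 2:
  Latitude: 25.89′ = 0.431500°; total 75.4315000
  N ⇒ keep positive
  λ: 52.2847′ = 0.871412°; total 140.8714117
  W → negative
Point 3:
  Lat: 55 + 24.12/60 = 55.4020000
  N → positive
  Lon: 106 + 12.296/60 = 106.2049333
  hemisphere W, so the sign is −
Point 4:
  Latitude: 0.766′ = 0.012767°; total 86.0127667
  N ⇒ keep positive
  Lon: 31.488′ = 0.524800°; total 80.5248000
  E → positive
Point 5:
  Latitude: 64 + 29.38/60 = 64.4896667
  N → positive
  Longitude: 178 + 48.06/60 = 178.8010000
  W → negative
Point 6:
  Latitude: 43 + 49.681/60 = 43.8280167
  S ⇒ negate
  λ: 150 + 1.694/60 = 150.0282333
  hemisphere W, so the sign is −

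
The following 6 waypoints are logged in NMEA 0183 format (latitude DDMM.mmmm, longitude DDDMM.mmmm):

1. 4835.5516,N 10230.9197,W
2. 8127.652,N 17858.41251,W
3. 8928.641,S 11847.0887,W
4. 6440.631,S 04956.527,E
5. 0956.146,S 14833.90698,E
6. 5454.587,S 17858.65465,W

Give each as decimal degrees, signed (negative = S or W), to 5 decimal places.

1. 48.59253, -102.51533
2. 81.46087, -178.97354
3. -89.47735, -118.78481
4. -64.67718, 49.94212
5. -9.93577, 148.56512
6. -54.90978, -178.97758

Point 1:
  Lat: degrees = first 2 digits = 48, minutes = 35.5516; 48 + 35.5516/60 = 48.592527
  N ⇒ keep positive
  Longitude: split at 3 digits → 102° and 30.9197′; 102 + 30.9197/60 = 102.515328
  hemisphere W, so the sign is −
Point 2:
  Lat: degrees = first 2 digits = 81, minutes = 27.652; 81 + 27.652/60 = 81.460867
  N ⇒ keep positive
  Lon: split at 3 digits → 178° and 58.41251′; 178 + 58.41251/60 = 178.973542
  W → negative
Point 3:
  Latitude: split at 2 digits → 89° and 28.641′; 89 + 28.641/60 = 89.477350
  hemisphere S, so the sign is −
  Longitude: degrees = first 3 digits = 118, minutes = 47.0887; 118 + 47.0887/60 = 118.784812
  W ⇒ negate
Point 4:
  φ: split at 2 digits → 64° and 40.631′; 64 + 40.631/60 = 64.677183
  S → negative
  λ: split at 3 digits → 049° and 56.527′; 49 + 56.527/60 = 49.942117
  E ⇒ keep positive
Point 5:
  Latitude: split at 2 digits → 09° and 56.146′; 9 + 56.146/60 = 9.935767
  hemisphere S, so the sign is −
  Longitude: degrees = first 3 digits = 148, minutes = 33.90698; 148 + 33.90698/60 = 148.565116
  E → positive
Point 6:
  Lat: split at 2 digits → 54° and 54.587′; 54 + 54.587/60 = 54.909783
  hemisphere S, so the sign is −
  Longitude: split at 3 digits → 178° and 58.65465′; 178 + 58.65465/60 = 178.977578
  W ⇒ negate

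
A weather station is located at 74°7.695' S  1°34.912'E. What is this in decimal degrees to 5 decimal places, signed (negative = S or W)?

φ: 74 + 7.695/60 = 74.128250
S ⇒ negate
λ: 34.912′ = 0.581867°; total 1.581867
E → positive

-74.12825, 1.58187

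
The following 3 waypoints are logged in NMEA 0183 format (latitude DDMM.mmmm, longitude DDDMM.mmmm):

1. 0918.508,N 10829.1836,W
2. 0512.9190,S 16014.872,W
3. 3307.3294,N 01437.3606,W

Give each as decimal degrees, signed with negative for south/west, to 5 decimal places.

Point 1:
  φ: degrees = first 2 digits = 9, minutes = 18.508; 9 + 18.508/60 = 9.308467
  N ⇒ keep positive
  λ: degrees = first 3 digits = 108, minutes = 29.1836; 108 + 29.1836/60 = 108.486393
  W ⇒ negate
Point 2:
  φ: degrees = first 2 digits = 5, minutes = 12.919; 5 + 12.919/60 = 5.215317
  S → negative
  Lon: degrees = first 3 digits = 160, minutes = 14.872; 160 + 14.872/60 = 160.247867
  W → negative
Point 3:
  Latitude: split at 2 digits → 33° and 7.3294′; 33 + 7.3294/60 = 33.122157
  N ⇒ keep positive
  Longitude: split at 3 digits → 014° and 37.3606′; 14 + 37.3606/60 = 14.622677
  W → negative

1. 9.30847, -108.48639
2. -5.21532, -160.24787
3. 33.12216, -14.62268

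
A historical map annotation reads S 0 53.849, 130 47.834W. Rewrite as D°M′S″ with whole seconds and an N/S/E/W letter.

0°53′51″ S, 130°47′50″ W

Latitude: 53.84900′ → 53′ and 0.84900 × 60 = 50.94″
Lon: 47.83400′ → 47′ and 0.83400 × 60 = 50.04″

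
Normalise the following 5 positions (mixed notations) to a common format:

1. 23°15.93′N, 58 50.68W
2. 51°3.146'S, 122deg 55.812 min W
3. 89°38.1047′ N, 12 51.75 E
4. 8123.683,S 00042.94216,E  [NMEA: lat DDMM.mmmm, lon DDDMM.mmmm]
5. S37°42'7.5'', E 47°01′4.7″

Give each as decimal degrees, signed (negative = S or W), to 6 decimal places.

Point 1:
  φ: 23 + 15.93/60 = 23.2655000
  N ⇒ keep positive
  Lon: 50.68′ = 0.844667°; total 58.8446667
  hemisphere W, so the sign is −
Point 2:
  Latitude: 51 + 3.146/60 = 51.0524333
  S → negative
  Lon: 122 + 55.812/60 = 122.9302000
  hemisphere W, so the sign is −
Point 3:
  Latitude: 89 + 38.1047/60 = 89.6350783
  N ⇒ keep positive
  Longitude: 51.75′ = 0.862500°; total 12.8625000
  E → positive
Point 4:
  φ: split at 2 digits → 81° and 23.683′; 81 + 23.683/60 = 81.3947167
  hemisphere S, so the sign is −
  λ: split at 3 digits → 000° and 42.94216′; 0 + 42.94216/60 = 0.7157027
  E → positive
Point 5:
  Lat: 42′ + 7.5″ = 42.12500′; 37 + 42.12500/60 = 37.7020833
  S ⇒ negate
  Lon: 47 + 1/60 + 4.7/3600 = 47.0179722
  E ⇒ keep positive

1. 23.265500, -58.844667
2. -51.052433, -122.930200
3. 89.635078, 12.862500
4. -81.394717, 0.715703
5. -37.702083, 47.017972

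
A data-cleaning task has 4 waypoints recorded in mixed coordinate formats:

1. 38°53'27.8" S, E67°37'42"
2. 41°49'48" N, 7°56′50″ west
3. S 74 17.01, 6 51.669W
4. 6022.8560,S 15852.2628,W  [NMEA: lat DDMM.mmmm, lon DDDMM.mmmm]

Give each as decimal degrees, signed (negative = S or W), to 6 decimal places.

1. -38.891056, 67.628333
2. 41.830000, -7.947222
3. -74.283500, -6.861150
4. -60.380933, -158.871047

Point 1:
  Latitude: 38° + 53/60 + 27.8/3600 = 38 + 0.883333 + 0.007722 = 38.8910556
  hemisphere S, so the sign is −
  Longitude: 37′ + 42″ = 37.70000′; 67 + 37.70000/60 = 67.6283333
  E → positive
Point 2:
  Lat: 41° + 49/60 + 48/3600 = 41 + 0.816667 + 0.013333 = 41.8300000
  N → positive
  λ: 7 + 56/60 + 50/3600 = 7.9472222
  W ⇒ negate
Point 3:
  φ: 74 + 17.01/60 = 74.2835000
  S → negative
  Lon: 6 + 51.669/60 = 6.8611500
  hemisphere W, so the sign is −
Point 4:
  φ: split at 2 digits → 60° and 22.856′; 60 + 22.856/60 = 60.3809333
  S → negative
  Lon: split at 3 digits → 158° and 52.2628′; 158 + 52.2628/60 = 158.8710467
  hemisphere W, so the sign is −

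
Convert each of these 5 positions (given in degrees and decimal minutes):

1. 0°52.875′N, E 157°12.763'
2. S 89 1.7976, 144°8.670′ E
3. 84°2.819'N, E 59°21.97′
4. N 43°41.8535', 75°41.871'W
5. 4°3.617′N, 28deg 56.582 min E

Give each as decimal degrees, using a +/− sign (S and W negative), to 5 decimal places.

1. 0.88125, 157.21272
2. -89.02996, 144.14450
3. 84.04698, 59.36617
4. 43.69756, -75.69785
5. 4.06028, 28.94303

Point 1:
  Lat: 52.875′ = 0.881250°; total 0.881250
  N ⇒ keep positive
  Longitude: 12.763′ = 0.212717°; total 157.212717
  E → positive
Point 2:
  Latitude: 1.7976′ = 0.029960°; total 89.029960
  hemisphere S, so the sign is −
  λ: 144 + 8.67/60 = 144.144500
  E ⇒ keep positive
Point 3:
  Latitude: 84 + 2.819/60 = 84.046983
  N ⇒ keep positive
  Longitude: 21.97′ = 0.366167°; total 59.366167
  E → positive
Point 4:
  Lat: 41.8535′ = 0.697558°; total 43.697558
  N ⇒ keep positive
  Lon: 75 + 41.871/60 = 75.697850
  W ⇒ negate
Point 5:
  Lat: 3.617′ = 0.060283°; total 4.060283
  N ⇒ keep positive
  Longitude: 28 + 56.582/60 = 28.943033
  E → positive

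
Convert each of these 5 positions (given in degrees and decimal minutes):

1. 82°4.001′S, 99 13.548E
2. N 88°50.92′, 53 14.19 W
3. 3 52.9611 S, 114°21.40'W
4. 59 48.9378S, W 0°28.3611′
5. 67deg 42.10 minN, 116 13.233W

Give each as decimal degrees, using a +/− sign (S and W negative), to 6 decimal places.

1. -82.066683, 99.225800
2. 88.848667, -53.236500
3. -3.882685, -114.356667
4. -59.815630, -0.472685
5. 67.701667, -116.220550

Point 1:
  Latitude: 82 + 4.001/60 = 82.0666833
  S → negative
  Lon: 99 + 13.548/60 = 99.2258000
  E → positive
Point 2:
  Lat: 88 + 50.92/60 = 88.8486667
  N ⇒ keep positive
  Lon: 53 + 14.19/60 = 53.2365000
  hemisphere W, so the sign is −
Point 3:
  Lat: 52.9611′ = 0.882685°; total 3.8826850
  hemisphere S, so the sign is −
  λ: 21.4′ = 0.356667°; total 114.3566667
  hemisphere W, so the sign is −
Point 4:
  φ: 48.9378′ = 0.815630°; total 59.8156300
  S → negative
  Lon: 0 + 28.3611/60 = 0.4726850
  W → negative
Point 5:
  φ: 42.1′ = 0.701667°; total 67.7016667
  N → positive
  Longitude: 116 + 13.233/60 = 116.2205500
  hemisphere W, so the sign is −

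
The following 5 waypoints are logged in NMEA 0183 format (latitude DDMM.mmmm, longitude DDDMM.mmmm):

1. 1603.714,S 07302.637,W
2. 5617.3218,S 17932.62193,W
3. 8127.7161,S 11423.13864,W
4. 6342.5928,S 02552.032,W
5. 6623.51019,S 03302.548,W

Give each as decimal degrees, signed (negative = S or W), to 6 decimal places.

1. -16.061900, -73.043950
2. -56.288697, -179.543699
3. -81.461935, -114.385644
4. -63.709880, -25.867200
5. -66.391837, -33.042467

Point 1:
  φ: split at 2 digits → 16° and 3.714′; 16 + 3.714/60 = 16.0619000
  S ⇒ negate
  Lon: split at 3 digits → 073° and 2.637′; 73 + 2.637/60 = 73.0439500
  hemisphere W, so the sign is −
Point 2:
  Lat: split at 2 digits → 56° and 17.3218′; 56 + 17.3218/60 = 56.2886967
  S ⇒ negate
  Longitude: split at 3 digits → 179° and 32.62193′; 179 + 32.62193/60 = 179.5436988
  W → negative
Point 3:
  Latitude: degrees = first 2 digits = 81, minutes = 27.7161; 81 + 27.7161/60 = 81.4619350
  S ⇒ negate
  Lon: split at 3 digits → 114° and 23.13864′; 114 + 23.13864/60 = 114.3856440
  hemisphere W, so the sign is −
Point 4:
  φ: degrees = first 2 digits = 63, minutes = 42.5928; 63 + 42.5928/60 = 63.7098800
  S ⇒ negate
  λ: degrees = first 3 digits = 25, minutes = 52.032; 25 + 52.032/60 = 25.8672000
  W ⇒ negate
Point 5:
  Latitude: split at 2 digits → 66° and 23.51019′; 66 + 23.51019/60 = 66.3918365
  S → negative
  Lon: degrees = first 3 digits = 33, minutes = 2.548; 33 + 2.548/60 = 33.0424667
  hemisphere W, so the sign is −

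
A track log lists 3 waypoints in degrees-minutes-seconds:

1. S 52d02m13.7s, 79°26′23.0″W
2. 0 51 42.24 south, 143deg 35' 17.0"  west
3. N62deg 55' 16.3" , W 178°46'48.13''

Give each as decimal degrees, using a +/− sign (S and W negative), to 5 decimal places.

Point 1:
  Lat: 52 + 2/60 + 13.7/3600 = 52.037139
  hemisphere S, so the sign is −
  λ: 26′ + 23″ = 26.38333′; 79 + 26.38333/60 = 79.439722
  W → negative
Point 2:
  φ: 0 + 51/60 + 42.24/3600 = 0.861733
  S ⇒ negate
  Lon: 143° + 35/60 + 17/3600 = 143 + 0.583333 + 0.004722 = 143.588056
  W ⇒ negate
Point 3:
  Lat: 62° + 55/60 + 16.3/3600 = 62 + 0.916667 + 0.004528 = 62.921194
  N ⇒ keep positive
  Lon: 178° + 46/60 + 48.13/3600 = 178 + 0.766667 + 0.013369 = 178.780036
  hemisphere W, so the sign is −

1. -52.03714, -79.43972
2. -0.86173, -143.58806
3. 62.92119, -178.78004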